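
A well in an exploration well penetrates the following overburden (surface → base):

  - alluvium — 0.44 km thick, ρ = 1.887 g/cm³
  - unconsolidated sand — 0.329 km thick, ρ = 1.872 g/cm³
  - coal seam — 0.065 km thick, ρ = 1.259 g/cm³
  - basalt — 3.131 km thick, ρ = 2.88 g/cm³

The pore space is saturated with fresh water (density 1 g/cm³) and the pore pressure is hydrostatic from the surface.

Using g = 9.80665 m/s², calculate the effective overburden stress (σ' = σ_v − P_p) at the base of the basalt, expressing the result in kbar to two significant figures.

0.65 kbar

Overburden (lithostatic) stress σ_v:
alluvium: 1887 kg/m³ × 9.80665 m/s² × 440 m = 8.142×10^6 Pa = 8.142 MPa
unconsolidated sand: 1872 kg/m³ × 9.80665 m/s² × 329 m = 6.040×10^6 Pa = 6.040 MPa
coal seam: 1259 kg/m³ × 9.80665 m/s² × 65 m = 8.025×10^5 Pa = 0.8025 MPa
basalt: 2880 kg/m³ × 9.80665 m/s² × 3131 m = 8.843×10^7 Pa = 88.43 MPa
Total = 8.142 + 6.040 + 0.8025 + 88.43 = 103.41 MPa
Pore pressure P_p = 1000 kg/m³ × 9.80665 m/s² × 3965 m = 3.888×10^7 Pa = 38.88 MPa
Effective stress σ' = σ_v − P_p = 103.4 − 38.88 = 64.531 MPa = 0.64531 kbar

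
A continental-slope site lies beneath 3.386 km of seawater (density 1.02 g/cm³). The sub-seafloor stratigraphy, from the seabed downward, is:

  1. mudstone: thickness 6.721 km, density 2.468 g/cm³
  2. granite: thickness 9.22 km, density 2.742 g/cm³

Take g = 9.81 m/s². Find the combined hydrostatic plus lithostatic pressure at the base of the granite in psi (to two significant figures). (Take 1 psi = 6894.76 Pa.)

seawater: 1020 kg/m³ × 9.81 m/s² × 3386 m = 3.388×10^7 Pa = 4914 psi
mudstone: 2468 kg/m³ × 9.81 m/s² × 6721 m = 1.627×10^8 Pa = 23601 psi
granite: 2742 kg/m³ × 9.81 m/s² × 9220 m = 2.480×10^8 Pa = 35971 psi
Total = 4914 + 23601 + 35971 = 64486 psi

64000 psi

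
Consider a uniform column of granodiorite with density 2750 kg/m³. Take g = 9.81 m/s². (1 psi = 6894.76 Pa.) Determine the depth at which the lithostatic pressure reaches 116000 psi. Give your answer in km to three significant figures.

29.6 km

h = P/(ρg) = 116000 psi / (2750 kg/m³ × 9.81 m/s²) = 7.998×10^8 Pa / 26978 Pa/m = 29647 m
= 29.647 km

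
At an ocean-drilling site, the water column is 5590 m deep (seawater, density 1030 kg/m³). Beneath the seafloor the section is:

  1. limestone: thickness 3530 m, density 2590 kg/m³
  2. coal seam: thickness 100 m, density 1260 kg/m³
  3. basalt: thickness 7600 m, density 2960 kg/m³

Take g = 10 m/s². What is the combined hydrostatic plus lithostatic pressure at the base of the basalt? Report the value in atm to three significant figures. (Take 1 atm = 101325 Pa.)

3700 atm

seawater: 1030 kg/m³ × 10 m/s² × 5590 m = 5.758×10^7 Pa = 568.2 atm
limestone: 2590 kg/m³ × 10 m/s² × 3530 m = 9.143×10^7 Pa = 902.3 atm
coal seam: 1260 kg/m³ × 10 m/s² × 100 m = 1.260×10^6 Pa = 12.44 atm
basalt: 2960 kg/m³ × 10 m/s² × 7600 m = 2.250×10^8 Pa = 2220 atm
Total = 568.2 + 902.3 + 12.44 + 2220 = 3703.2 atm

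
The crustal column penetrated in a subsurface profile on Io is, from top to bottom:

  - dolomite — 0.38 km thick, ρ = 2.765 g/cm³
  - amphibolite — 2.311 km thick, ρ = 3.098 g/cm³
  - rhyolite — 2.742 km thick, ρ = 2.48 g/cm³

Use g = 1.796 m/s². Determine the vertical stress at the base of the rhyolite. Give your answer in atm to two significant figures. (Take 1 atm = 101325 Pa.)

dolomite: 2765 kg/m³ × 1.796 m/s² × 380 m = 1.887×10^6 Pa = 18.62 atm
amphibolite: 3098 kg/m³ × 1.796 m/s² × 2311 m = 1.286×10^7 Pa = 126.9 atm
rhyolite: 2480 kg/m³ × 1.796 m/s² × 2742 m = 1.221×10^7 Pa = 120.5 atm
Total = 18.62 + 126.9 + 120.5 = 266.06 atm

270 atm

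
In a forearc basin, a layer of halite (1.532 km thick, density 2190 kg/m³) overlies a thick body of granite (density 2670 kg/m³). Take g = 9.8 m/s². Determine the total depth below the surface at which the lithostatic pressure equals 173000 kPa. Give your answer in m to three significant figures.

Pressure at base of upper layers: 2190×9.8×1532 = 3.288×10^7 Pa = 32880 kPa
Remaining pressure to be supplied by granite: 1.730×10^8 − 3.288×10^7 = 1.401×10^8 Pa
Additional depth in granite = 1.401×10^8 Pa / (2670 kg/m³ × 9.8 m/s²) = 5355.0 m
Total depth = 1532 m + 5355.0 m = 6887.0 m

6890 m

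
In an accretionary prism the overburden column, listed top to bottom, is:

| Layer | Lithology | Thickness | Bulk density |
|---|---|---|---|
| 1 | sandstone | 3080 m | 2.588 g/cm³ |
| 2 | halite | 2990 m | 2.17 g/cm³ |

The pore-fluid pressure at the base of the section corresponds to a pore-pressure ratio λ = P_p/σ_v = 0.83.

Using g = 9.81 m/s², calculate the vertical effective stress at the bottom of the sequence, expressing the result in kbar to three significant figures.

Overburden (lithostatic) stress σ_v:
sandstone: 2588 kg/m³ × 9.81 m/s² × 3080 m = 7.820×10^7 Pa = 78.20 MPa
halite: 2170 kg/m³ × 9.81 m/s² × 2990 m = 6.365×10^7 Pa = 63.65 MPa
Total = 78.20 + 63.65 = 141.85 MPa
Pore pressure P_p = λ·σ_v = 0.83 × 141.8 MPa = 117.7 MPa
Effective stress σ' = σ_v − P_p = 141.8 − 117.7 = 24.114 MPa = 0.24114 kbar

0.241 kbar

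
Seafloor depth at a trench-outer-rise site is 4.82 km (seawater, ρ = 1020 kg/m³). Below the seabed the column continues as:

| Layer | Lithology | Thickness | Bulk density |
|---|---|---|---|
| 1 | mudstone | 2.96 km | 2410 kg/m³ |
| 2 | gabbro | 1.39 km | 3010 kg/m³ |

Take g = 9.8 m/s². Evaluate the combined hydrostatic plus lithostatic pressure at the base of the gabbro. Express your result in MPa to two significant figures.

160 MPa

seawater: 1020 kg/m³ × 9.8 m/s² × 4820 m = 4.818×10^7 Pa = 48.18 MPa
mudstone: 2410 kg/m³ × 9.8 m/s² × 2960 m = 6.991×10^7 Pa = 69.91 MPa
gabbro: 3010 kg/m³ × 9.8 m/s² × 1390 m = 4.100×10^7 Pa = 41.00 MPa
Total = 48.18 + 69.91 + 41.00 = 159.09 MPa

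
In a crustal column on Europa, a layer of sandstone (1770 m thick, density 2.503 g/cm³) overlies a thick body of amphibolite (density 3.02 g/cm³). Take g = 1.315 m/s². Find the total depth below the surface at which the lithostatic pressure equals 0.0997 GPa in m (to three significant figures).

Pressure at base of upper layers: 2503×1.315×1770 = 5.826×10^6 Pa = 5.826×10^-3 GPa
Remaining pressure to be supplied by amphibolite: 9.970×10^7 − 5.826×10^6 = 9.387×10^7 Pa
Additional depth in amphibolite = 9.387×10^7 Pa / (3020 kg/m³ × 1.315 m/s²) = 23638 m
Total depth = 1770 m + 23638 m = 25408 m

25400 m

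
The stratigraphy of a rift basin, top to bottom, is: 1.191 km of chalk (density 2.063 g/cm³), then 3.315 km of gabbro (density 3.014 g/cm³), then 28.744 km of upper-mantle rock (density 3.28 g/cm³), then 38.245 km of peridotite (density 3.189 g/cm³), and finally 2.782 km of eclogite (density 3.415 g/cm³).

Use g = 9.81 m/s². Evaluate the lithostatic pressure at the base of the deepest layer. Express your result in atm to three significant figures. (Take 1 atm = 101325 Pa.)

chalk: 2063 kg/m³ × 9.81 m/s² × 1191 m = 2.410×10^7 Pa = 237.9 atm
gabbro: 3014 kg/m³ × 9.81 m/s² × 3315 m = 9.802×10^7 Pa = 967.3 atm
upper-mantle rock: 3280 kg/m³ × 9.81 m/s² × 28744 m = 9.249×10^8 Pa = 9128 atm
peridotite: 3189 kg/m³ × 9.81 m/s² × 38245 m = 1.196×10^9 Pa = 11808 atm
eclogite: 3415 kg/m³ × 9.81 m/s² × 2782 m = 9.320×10^7 Pa = 919.8 atm
Total = 237.9 + 967.3 + 9128 + 11808 + 919.8 = 23061 atm

23100 atm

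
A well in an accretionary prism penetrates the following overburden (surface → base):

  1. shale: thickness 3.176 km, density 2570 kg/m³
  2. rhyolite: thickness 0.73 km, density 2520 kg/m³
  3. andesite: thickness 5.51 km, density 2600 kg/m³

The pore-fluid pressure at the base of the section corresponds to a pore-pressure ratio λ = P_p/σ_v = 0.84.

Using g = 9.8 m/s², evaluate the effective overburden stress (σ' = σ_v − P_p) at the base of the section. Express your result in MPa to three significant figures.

Overburden (lithostatic) stress σ_v:
shale: 2570 kg/m³ × 9.8 m/s² × 3176 m = 7.999×10^7 Pa = 79.99 MPa
rhyolite: 2520 kg/m³ × 9.8 m/s² × 730 m = 1.803×10^7 Pa = 18.03 MPa
andesite: 2600 kg/m³ × 9.8 m/s² × 5510 m = 1.404×10^8 Pa = 140.4 MPa
Total = 79.99 + 18.03 + 140.4 = 238.41 MPa
Pore pressure P_p = λ·σ_v = 0.84 × 238.4 MPa = 200.3 MPa
Effective stress σ' = σ_v − P_p = 238.4 − 200.3 = 38.146 MPa

38.1 MPa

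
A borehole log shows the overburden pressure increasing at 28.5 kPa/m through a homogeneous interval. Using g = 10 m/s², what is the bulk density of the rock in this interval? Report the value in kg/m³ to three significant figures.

2850 kg/m³

ρ = (dP/dz)/g = 28.5 kPa/m / 10 m/s² = 28500 Pa/m / 10 m/s² = 2850.0 kg/m³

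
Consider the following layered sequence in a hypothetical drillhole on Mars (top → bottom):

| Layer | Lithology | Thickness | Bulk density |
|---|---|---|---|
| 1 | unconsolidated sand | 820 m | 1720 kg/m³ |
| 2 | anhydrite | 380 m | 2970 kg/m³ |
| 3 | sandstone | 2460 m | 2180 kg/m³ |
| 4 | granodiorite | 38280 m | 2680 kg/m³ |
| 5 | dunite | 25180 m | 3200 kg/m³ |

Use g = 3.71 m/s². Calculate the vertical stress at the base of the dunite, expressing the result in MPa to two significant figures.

unconsolidated sand: 1720 kg/m³ × 3.71 m/s² × 820 m = 5.233×10^6 Pa = 5.233 MPa
anhydrite: 2970 kg/m³ × 3.71 m/s² × 380 m = 4.187×10^6 Pa = 4.187 MPa
sandstone: 2180 kg/m³ × 3.71 m/s² × 2460 m = 1.990×10^7 Pa = 19.90 MPa
granodiorite: 2680 kg/m³ × 3.71 m/s² × 38280 m = 3.806×10^8 Pa = 380.6 MPa
dunite: 3200 kg/m³ × 3.71 m/s² × 25180 m = 2.989×10^8 Pa = 298.9 MPa
Total = 5.233 + 4.187 + 19.90 + 380.6 + 298.9 = 708.86 MPa

710 MPa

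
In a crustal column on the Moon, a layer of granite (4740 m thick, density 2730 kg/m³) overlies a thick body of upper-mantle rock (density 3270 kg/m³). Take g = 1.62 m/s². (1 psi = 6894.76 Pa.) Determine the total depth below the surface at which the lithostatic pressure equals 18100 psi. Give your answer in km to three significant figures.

Pressure at base of upper layers: 2730×1.62×4740 = 2.096×10^7 Pa = 3040 psi
Remaining pressure to be supplied by upper-mantle rock: 1.248×10^8 − 2.096×10^7 = 1.038×10^8 Pa
Additional depth in upper-mantle rock = 1.038×10^8 Pa / (3270 kg/m³ × 1.62 m/s²) = 19601 m
Total depth = 4740 m + 19601 m = 24341 m
= 24.341 km

24.3 km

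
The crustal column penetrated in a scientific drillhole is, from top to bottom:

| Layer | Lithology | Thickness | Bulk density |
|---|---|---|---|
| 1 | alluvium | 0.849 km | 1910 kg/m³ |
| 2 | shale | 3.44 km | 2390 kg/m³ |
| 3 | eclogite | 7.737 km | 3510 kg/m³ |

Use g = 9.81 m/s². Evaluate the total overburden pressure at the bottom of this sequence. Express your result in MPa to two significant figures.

360 MPa

alluvium: 1910 kg/m³ × 9.81 m/s² × 849 m = 1.591×10^7 Pa = 15.91 MPa
shale: 2390 kg/m³ × 9.81 m/s² × 3440 m = 8.065×10^7 Pa = 80.65 MPa
eclogite: 3510 kg/m³ × 9.81 m/s² × 7737 m = 2.664×10^8 Pa = 266.4 MPa
Total = 15.91 + 80.65 + 266.4 = 362.97 MPa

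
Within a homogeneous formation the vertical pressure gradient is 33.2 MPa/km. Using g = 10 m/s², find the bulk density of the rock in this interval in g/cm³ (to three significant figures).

3.32 g/cm³

ρ = (dP/dz)/g = 33.2 MPa/km / 10 m/s² = 33200 Pa/m / 10 m/s² = 3320.0 kg/m³
= 3.320 g/cm³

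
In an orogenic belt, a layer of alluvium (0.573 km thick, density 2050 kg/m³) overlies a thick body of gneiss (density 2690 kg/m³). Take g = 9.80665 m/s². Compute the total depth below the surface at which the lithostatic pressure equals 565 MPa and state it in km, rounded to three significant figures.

21.6 km

Pressure at base of upper layers: 2050×9.80665×573 = 1.152×10^7 Pa = 11.52 MPa
Remaining pressure to be supplied by gneiss: 5.650×10^8 − 1.152×10^7 = 5.535×10^8 Pa
Additional depth in gneiss = 5.535×10^8 Pa / (2690 kg/m³ × 9.80665 m/s²) = 20981 m
Total depth = 573 m + 20981 m = 21554 m
= 21.554 km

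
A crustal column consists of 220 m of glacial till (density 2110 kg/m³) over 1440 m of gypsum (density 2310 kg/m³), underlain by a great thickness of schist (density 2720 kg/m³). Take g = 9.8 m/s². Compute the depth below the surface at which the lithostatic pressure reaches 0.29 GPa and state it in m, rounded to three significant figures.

Pressure at base of upper layers: 2110×9.8×220 + 2310×9.8×1440 = 3.715×10^7 Pa = 0.03715 GPa
Remaining pressure to be supplied by schist: 2.900×10^8 − 3.715×10^7 = 2.529×10^8 Pa
Additional depth in schist = 2.529×10^8 Pa / (2720 kg/m³ × 9.8 m/s²) = 9485.7 m
Total depth = 1660 m + 9485.7 m = 11146 m

11100 m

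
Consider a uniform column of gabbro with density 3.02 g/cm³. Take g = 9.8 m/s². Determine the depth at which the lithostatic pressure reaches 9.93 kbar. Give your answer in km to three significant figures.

h = P/(ρg) = 9.93 kbar / (3020 kg/m³ × 9.8 m/s²) = 9.930×10^8 Pa / 29596 Pa/m = 33552 m
= 33.552 km

33.6 km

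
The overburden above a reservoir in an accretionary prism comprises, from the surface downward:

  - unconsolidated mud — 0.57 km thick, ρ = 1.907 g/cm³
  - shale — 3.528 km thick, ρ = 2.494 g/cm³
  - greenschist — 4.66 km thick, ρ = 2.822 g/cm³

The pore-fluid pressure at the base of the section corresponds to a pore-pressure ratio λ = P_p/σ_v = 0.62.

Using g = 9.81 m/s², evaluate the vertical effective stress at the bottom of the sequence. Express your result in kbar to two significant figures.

Overburden (lithostatic) stress σ_v:
unconsolidated mud: 1907 kg/m³ × 9.81 m/s² × 570 m = 1.066×10^7 Pa = 10.66 MPa
shale: 2494 kg/m³ × 9.81 m/s² × 3528 m = 8.632×10^7 Pa = 86.32 MPa
greenschist: 2822 kg/m³ × 9.81 m/s² × 4660 m = 1.290×10^8 Pa = 129.0 MPa
Total = 10.66 + 86.32 + 129.0 = 225.99 MPa
Pore pressure P_p = λ·σ_v = 0.62 × 226.0 MPa = 140.1 MPa
Effective stress σ' = σ_v − P_p = 226.0 − 140.1 = 85.875 MPa = 0.85875 kbar

0.86 kbar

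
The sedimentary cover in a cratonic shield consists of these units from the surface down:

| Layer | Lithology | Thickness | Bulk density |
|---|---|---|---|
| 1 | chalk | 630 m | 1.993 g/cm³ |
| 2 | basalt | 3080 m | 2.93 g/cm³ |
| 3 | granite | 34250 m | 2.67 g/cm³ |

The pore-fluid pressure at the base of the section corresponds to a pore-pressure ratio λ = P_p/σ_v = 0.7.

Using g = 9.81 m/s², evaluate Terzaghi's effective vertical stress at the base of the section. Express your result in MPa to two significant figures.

300 MPa

Overburden (lithostatic) stress σ_v:
chalk: 1993 kg/m³ × 9.81 m/s² × 630 m = 1.232×10^7 Pa = 12.32 MPa
basalt: 2930 kg/m³ × 9.81 m/s² × 3080 m = 8.853×10^7 Pa = 88.53 MPa
granite: 2670 kg/m³ × 9.81 m/s² × 34250 m = 8.971×10^8 Pa = 897.1 MPa
Total = 12.32 + 88.53 + 897.1 = 997.95 MPa
Pore pressure P_p = λ·σ_v = 0.7 × 997.9 MPa = 698.6 MPa
Effective stress σ' = σ_v − P_p = 997.9 − 698.6 = 299.38 MPa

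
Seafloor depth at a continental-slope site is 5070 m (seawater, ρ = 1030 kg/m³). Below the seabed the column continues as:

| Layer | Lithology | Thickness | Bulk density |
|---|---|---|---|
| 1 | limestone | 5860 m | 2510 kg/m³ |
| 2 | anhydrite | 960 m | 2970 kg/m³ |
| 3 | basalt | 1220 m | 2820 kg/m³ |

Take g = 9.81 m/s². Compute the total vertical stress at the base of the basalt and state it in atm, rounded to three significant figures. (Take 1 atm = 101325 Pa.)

seawater: 1030 kg/m³ × 9.81 m/s² × 5070 m = 5.123×10^7 Pa = 505.6 atm
limestone: 2510 kg/m³ × 9.81 m/s² × 5860 m = 1.443×10^8 Pa = 1424 atm
anhydrite: 2970 kg/m³ × 9.81 m/s² × 960 m = 2.797×10^7 Pa = 276.0 atm
basalt: 2820 kg/m³ × 9.81 m/s² × 1220 m = 3.375×10^7 Pa = 333.1 atm
Total = 505.6 + 1424 + 276.0 + 333.1 = 2538.8 atm

2540 atm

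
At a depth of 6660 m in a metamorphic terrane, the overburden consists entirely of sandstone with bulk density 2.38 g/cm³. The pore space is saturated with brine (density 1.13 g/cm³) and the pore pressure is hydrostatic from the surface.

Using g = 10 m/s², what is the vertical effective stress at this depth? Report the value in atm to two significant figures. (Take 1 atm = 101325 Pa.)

Overburden (lithostatic) stress σ_v:
sandstone: 2380 kg/m³ × 10 m/s² × 6660 m = 1.585×10^8 Pa = 158.5 MPa
Pore pressure P_p = 1130 kg/m³ × 10 m/s² × 6660 m = 7.526×10^7 Pa = 75.26 MPa
Effective stress σ' = σ_v − P_p = 158.5 − 75.26 = 83.250 MPa = 821.61 atm

820 atm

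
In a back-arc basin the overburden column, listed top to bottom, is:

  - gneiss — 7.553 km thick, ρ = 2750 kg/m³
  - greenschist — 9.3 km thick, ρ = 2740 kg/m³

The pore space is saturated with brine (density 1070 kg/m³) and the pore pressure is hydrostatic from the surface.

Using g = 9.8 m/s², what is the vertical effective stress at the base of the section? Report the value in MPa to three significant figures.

277 MPa

Overburden (lithostatic) stress σ_v:
gneiss: 2750 kg/m³ × 9.8 m/s² × 7553 m = 2.036×10^8 Pa = 203.6 MPa
greenschist: 2740 kg/m³ × 9.8 m/s² × 9300 m = 2.497×10^8 Pa = 249.7 MPa
Total = 203.6 + 249.7 = 453.28 MPa
Pore pressure P_p = 1070 kg/m³ × 9.8 m/s² × 16853 m = 1.767×10^8 Pa = 176.7 MPa
Effective stress σ' = σ_v − P_p = 453.3 − 176.7 = 276.56 MPa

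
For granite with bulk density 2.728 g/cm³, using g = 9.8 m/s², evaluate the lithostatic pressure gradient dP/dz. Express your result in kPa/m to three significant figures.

dP/dz = ρg = 2728 kg/m³ × 9.8 m/s² = 26734 Pa/m
= 26734 Pa/m × (1 kPa/m / 1000.0 Pa/m) = 26.734 kPa/m

26.7 kPa/m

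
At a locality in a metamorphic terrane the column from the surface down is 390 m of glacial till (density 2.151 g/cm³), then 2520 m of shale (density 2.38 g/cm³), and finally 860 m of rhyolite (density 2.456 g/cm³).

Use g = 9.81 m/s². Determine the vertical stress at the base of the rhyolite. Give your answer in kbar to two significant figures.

glacial till: 2151 kg/m³ × 9.81 m/s² × 390 m = 8.230×10^6 Pa = 0.08230 kbar
shale: 2380 kg/m³ × 9.81 m/s² × 2520 m = 5.884×10^7 Pa = 0.5884 kbar
rhyolite: 2456 kg/m³ × 9.81 m/s² × 860 m = 2.072×10^7 Pa = 0.2072 kbar
Total = 0.08230 + 0.5884 + 0.2072 = 0.87786 kbar

0.88 kbar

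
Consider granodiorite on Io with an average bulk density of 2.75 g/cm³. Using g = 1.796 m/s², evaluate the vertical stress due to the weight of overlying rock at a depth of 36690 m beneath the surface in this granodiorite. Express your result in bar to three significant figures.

granodiorite: 2750 kg/m³ × 1.796 m/s² × 36690 m = 1.812×10^8 Pa = 1812 bar

1810 bar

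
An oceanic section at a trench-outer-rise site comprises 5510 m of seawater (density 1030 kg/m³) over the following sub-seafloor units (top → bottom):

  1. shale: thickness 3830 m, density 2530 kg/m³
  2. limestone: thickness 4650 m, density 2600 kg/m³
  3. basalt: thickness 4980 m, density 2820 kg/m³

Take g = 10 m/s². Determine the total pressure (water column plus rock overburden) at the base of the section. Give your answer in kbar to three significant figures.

seawater: 1030 kg/m³ × 10 m/s² × 5510 m = 5.675×10^7 Pa = 0.5675 kbar
shale: 2530 kg/m³ × 10 m/s² × 3830 m = 9.690×10^7 Pa = 0.9690 kbar
limestone: 2600 kg/m³ × 10 m/s² × 4650 m = 1.209×10^8 Pa = 1.209 kbar
basalt: 2820 kg/m³ × 10 m/s² × 4980 m = 1.404×10^8 Pa = 1.404 kbar
Total = 0.5675 + 0.9690 + 1.209 + 1.404 = 4.1499 kbar

4.15 kbar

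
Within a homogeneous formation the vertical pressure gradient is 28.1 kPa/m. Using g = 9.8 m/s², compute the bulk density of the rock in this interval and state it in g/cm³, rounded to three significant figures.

ρ = (dP/dz)/g = 28.1 kPa/m / 9.8 m/s² = 28100 Pa/m / 9.8 m/s² = 2867.3 kg/m³
= 2.867 g/cm³

2.87 g/cm³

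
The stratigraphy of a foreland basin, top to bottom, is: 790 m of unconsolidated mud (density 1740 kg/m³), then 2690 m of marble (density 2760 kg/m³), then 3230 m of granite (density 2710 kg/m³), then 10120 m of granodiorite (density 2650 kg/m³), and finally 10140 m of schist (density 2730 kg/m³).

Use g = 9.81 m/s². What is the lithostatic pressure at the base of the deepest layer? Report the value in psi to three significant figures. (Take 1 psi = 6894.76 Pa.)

103000 psi

unconsolidated mud: 1740 kg/m³ × 9.81 m/s² × 790 m = 1.348×10^7 Pa = 1956 psi
marble: 2760 kg/m³ × 9.81 m/s² × 2690 m = 7.283×10^7 Pa = 10564 psi
granite: 2710 kg/m³ × 9.81 m/s² × 3230 m = 8.587×10^7 Pa = 12454 psi
granodiorite: 2650 kg/m³ × 9.81 m/s² × 10120 m = 2.631×10^8 Pa = 38157 psi
schist: 2730 kg/m³ × 9.81 m/s² × 10140 m = 2.716×10^8 Pa = 39387 psi
Total = 1956 + 10564 + 12454 + 38157 + 39387 = 1.0252×10^5 psi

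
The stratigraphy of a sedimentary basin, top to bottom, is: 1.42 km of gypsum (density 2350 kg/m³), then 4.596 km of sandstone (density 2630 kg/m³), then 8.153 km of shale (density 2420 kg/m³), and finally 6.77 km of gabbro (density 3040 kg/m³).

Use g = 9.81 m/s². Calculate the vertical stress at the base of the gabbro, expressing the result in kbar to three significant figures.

gypsum: 2350 kg/m³ × 9.81 m/s² × 1420 m = 3.274×10^7 Pa = 0.3274 kbar
sandstone: 2630 kg/m³ × 9.81 m/s² × 4596 m = 1.186×10^8 Pa = 1.186 kbar
shale: 2420 kg/m³ × 9.81 m/s² × 8153 m = 1.936×10^8 Pa = 1.936 kbar
gabbro: 3040 kg/m³ × 9.81 m/s² × 6770 m = 2.019×10^8 Pa = 2.019 kbar
Total = 0.3274 + 1.186 + 1.936 + 2.019 = 5.4677 kbar

5.47 kbar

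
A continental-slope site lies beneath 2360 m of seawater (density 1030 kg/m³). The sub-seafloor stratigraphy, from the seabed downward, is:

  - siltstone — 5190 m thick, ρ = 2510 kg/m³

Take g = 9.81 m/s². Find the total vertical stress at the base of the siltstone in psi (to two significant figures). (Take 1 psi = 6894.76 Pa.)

seawater: 1030 kg/m³ × 9.81 m/s² × 2360 m = 2.385×10^7 Pa = 3459 psi
siltstone: 2510 kg/m³ × 9.81 m/s² × 5190 m = 1.278×10^8 Pa = 18535 psi
Total = 3459 + 18535 = 21994 psi

22000 psi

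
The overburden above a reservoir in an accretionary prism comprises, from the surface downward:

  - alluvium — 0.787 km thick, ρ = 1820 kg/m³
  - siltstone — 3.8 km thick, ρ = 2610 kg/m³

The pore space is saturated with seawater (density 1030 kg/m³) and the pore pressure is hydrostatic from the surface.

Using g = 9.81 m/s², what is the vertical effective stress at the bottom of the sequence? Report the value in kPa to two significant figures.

65000 kPa

Overburden (lithostatic) stress σ_v:
alluvium: 1820 kg/m³ × 9.81 m/s² × 787 m = 1.405×10^7 Pa = 14.05 MPa
siltstone: 2610 kg/m³ × 9.81 m/s² × 3800 m = 9.730×10^7 Pa = 97.30 MPa
Total = 14.05 + 97.30 = 111.35 MPa
Pore pressure P_p = 1030 kg/m³ × 9.81 m/s² × 4587 m = 4.635×10^7 Pa = 46.35 MPa
Effective stress σ' = σ_v − P_p = 111.3 − 46.35 = 64.998 MPa = 64998 kPa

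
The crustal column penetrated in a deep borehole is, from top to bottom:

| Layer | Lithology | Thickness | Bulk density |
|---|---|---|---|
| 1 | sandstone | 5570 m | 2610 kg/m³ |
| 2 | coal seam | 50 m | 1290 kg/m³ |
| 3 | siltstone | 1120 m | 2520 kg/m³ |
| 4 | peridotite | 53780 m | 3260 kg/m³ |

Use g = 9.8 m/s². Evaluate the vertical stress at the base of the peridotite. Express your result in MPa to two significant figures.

1900 MPa

sandstone: 2610 kg/m³ × 9.8 m/s² × 5570 m = 1.425×10^8 Pa = 142.5 MPa
coal seam: 1290 kg/m³ × 9.8 m/s² × 50 m = 6.321×10^5 Pa = 0.6321 MPa
siltstone: 2520 kg/m³ × 9.8 m/s² × 1120 m = 2.766×10^7 Pa = 27.66 MPa
peridotite: 3260 kg/m³ × 9.8 m/s² × 53780 m = 1.718×10^9 Pa = 1718 MPa
Total = 142.5 + 0.6321 + 27.66 + 1718 = 1888.9 MPa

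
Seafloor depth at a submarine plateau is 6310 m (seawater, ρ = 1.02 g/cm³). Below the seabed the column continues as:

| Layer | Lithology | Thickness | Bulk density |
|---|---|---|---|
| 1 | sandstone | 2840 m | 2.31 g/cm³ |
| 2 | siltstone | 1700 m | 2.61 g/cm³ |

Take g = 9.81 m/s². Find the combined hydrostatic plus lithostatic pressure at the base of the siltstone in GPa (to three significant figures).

0.171 GPa

seawater: 1020 kg/m³ × 9.81 m/s² × 6310 m = 6.314×10^7 Pa = 0.06314 GPa
sandstone: 2310 kg/m³ × 9.81 m/s² × 2840 m = 6.436×10^7 Pa = 0.06436 GPa
siltstone: 2610 kg/m³ × 9.81 m/s² × 1700 m = 4.353×10^7 Pa = 0.04353 GPa
Total = 0.06314 + 0.06436 + 0.04353 = 0.17102 GPa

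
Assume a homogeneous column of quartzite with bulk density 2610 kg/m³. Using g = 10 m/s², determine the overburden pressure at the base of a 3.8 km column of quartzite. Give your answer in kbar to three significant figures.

0.992 kbar

quartzite: 2610 kg/m³ × 10 m/s² × 3800 m = 9.918×10^7 Pa = 0.9918 kbar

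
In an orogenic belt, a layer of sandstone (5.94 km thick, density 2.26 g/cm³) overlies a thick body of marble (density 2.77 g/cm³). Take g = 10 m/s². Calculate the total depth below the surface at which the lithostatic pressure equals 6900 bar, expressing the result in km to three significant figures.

Pressure at base of upper layers: 2260×10×5940 = 1.342×10^8 Pa = 1342 bar
Remaining pressure to be supplied by marble: 6.900×10^8 − 1.342×10^8 = 5.558×10^8 Pa
Additional depth in marble = 5.558×10^8 Pa / (2770 kg/m³ × 10 m/s²) = 20063 m
Total depth = 5940 m + 20063 m = 26003 m
= 26.003 km

26.0 km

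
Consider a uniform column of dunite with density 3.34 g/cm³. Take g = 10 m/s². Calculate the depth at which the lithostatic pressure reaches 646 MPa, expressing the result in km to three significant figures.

h = P/(ρg) = 646 MPa / (3340 kg/m³ × 10 m/s²) = 6.460×10^8 Pa / 33400 Pa/m = 19341 m
= 19.341 km

19.3 km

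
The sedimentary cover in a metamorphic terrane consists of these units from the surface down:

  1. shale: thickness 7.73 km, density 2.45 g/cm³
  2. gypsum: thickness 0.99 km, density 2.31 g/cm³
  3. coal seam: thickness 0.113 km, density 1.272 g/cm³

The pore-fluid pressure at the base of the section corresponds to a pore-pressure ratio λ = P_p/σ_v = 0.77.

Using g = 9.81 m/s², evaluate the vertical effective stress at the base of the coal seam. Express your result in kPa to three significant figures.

Overburden (lithostatic) stress σ_v:
shale: 2450 kg/m³ × 9.81 m/s² × 7730 m = 1.858×10^8 Pa = 185.8 MPa
gypsum: 2310 kg/m³ × 9.81 m/s² × 990 m = 2.243×10^7 Pa = 22.43 MPa
coal seam: 1272 kg/m³ × 9.81 m/s² × 113 m = 1.410×10^6 Pa = 1.410 MPa
Total = 185.8 + 22.43 + 1.410 = 209.63 MPa
Pore pressure P_p = λ·σ_v = 0.77 × 209.6 MPa = 161.4 MPa
Effective stress σ' = σ_v − P_p = 209.6 − 161.4 = 48.215 MPa = 48215 kPa

48200 kPa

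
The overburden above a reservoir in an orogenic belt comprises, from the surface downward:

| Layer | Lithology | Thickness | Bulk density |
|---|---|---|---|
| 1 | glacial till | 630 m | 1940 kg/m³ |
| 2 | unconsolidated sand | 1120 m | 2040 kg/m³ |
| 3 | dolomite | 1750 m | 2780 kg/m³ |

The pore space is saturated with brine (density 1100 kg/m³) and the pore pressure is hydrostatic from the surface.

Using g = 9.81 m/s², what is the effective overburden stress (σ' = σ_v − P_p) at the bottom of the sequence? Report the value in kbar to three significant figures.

Overburden (lithostatic) stress σ_v:
glacial till: 1940 kg/m³ × 9.81 m/s² × 630 m = 1.199×10^7 Pa = 11.99 MPa
unconsolidated sand: 2040 kg/m³ × 9.81 m/s² × 1120 m = 2.241×10^7 Pa = 22.41 MPa
dolomite: 2780 kg/m³ × 9.81 m/s² × 1750 m = 4.773×10^7 Pa = 47.73 MPa
Total = 11.99 + 22.41 + 47.73 = 82.129 MPa
Pore pressure P_p = 1100 kg/m³ × 9.81 m/s² × 3500 m = 3.777×10^7 Pa = 37.77 MPa
Effective stress σ' = σ_v − P_p = 82.13 − 37.77 = 44.361 MPa = 0.44361 kbar

0.444 kbar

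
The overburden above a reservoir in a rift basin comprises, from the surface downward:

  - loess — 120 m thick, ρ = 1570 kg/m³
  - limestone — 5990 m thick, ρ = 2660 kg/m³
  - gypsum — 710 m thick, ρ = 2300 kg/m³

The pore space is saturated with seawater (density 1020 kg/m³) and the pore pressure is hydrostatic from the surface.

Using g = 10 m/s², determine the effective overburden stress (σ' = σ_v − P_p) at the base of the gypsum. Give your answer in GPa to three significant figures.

Overburden (lithostatic) stress σ_v:
loess: 1570 kg/m³ × 10 m/s² × 120 m = 1.884×10^6 Pa = 1.884 MPa
limestone: 2660 kg/m³ × 10 m/s² × 5990 m = 1.593×10^8 Pa = 159.3 MPa
gypsum: 2300 kg/m³ × 10 m/s² × 710 m = 1.633×10^7 Pa = 16.33 MPa
Total = 1.884 + 159.3 + 16.33 = 177.55 MPa
Pore pressure P_p = 1020 kg/m³ × 10 m/s² × 6820 m = 6.956×10^7 Pa = 69.56 MPa
Effective stress σ' = σ_v − P_p = 177.5 − 69.56 = 107.98 MPa = 0.10798 GPa

0.108 GPa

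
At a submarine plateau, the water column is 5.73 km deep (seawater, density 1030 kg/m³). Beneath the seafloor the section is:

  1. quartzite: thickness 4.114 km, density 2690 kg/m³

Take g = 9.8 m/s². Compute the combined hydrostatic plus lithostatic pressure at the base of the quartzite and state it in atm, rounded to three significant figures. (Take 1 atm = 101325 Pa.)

1640 atm

seawater: 1030 kg/m³ × 9.8 m/s² × 5730 m = 5.784×10^7 Pa = 570.8 atm
quartzite: 2690 kg/m³ × 9.8 m/s² × 4114 m = 1.085×10^8 Pa = 1070 atm
Total = 570.8 + 1070 = 1641.2 atm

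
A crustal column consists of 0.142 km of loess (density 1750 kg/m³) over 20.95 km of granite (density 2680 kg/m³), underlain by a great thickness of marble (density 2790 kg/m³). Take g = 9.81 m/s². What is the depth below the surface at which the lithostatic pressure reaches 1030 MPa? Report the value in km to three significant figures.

38.5 km

Pressure at base of upper layers: 1750×9.81×142 + 2680×9.81×20950 = 5.532×10^8 Pa = 553.2 MPa
Remaining pressure to be supplied by marble: 1.030×10^9 − 5.532×10^8 = 4.768×10^8 Pa
Additional depth in marble = 4.768×10^8 Pa / (2790 kg/m³ × 9.81 m/s²) = 17419 m
Total depth = 21092 m + 17419 m = 38511 m
= 38.511 km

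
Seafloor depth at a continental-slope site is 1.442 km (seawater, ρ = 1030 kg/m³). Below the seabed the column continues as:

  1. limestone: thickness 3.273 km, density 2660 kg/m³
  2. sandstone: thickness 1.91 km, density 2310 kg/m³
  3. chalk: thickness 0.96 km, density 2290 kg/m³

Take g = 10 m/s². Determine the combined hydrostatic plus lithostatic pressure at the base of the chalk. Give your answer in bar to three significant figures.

seawater: 1030 kg/m³ × 10 m/s² × 1442 m = 1.485×10^7 Pa = 148.5 bar
limestone: 2660 kg/m³ × 10 m/s² × 3273 m = 8.706×10^7 Pa = 870.6 bar
sandstone: 2310 kg/m³ × 10 m/s² × 1910 m = 4.412×10^7 Pa = 441.2 bar
chalk: 2290 kg/m³ × 10 m/s² × 960 m = 2.198×10^7 Pa = 219.8 bar
Total = 148.5 + 870.6 + 441.2 + 219.8 = 1680.2 bar

1680 bar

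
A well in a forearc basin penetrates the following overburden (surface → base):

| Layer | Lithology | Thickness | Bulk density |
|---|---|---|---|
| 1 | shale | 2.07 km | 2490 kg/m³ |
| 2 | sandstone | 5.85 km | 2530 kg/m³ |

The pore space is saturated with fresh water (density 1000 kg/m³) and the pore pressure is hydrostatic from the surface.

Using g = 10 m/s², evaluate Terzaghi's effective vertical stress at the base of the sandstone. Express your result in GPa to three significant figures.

Overburden (lithostatic) stress σ_v:
shale: 2490 kg/m³ × 10 m/s² × 2070 m = 5.154×10^7 Pa = 51.54 MPa
sandstone: 2530 kg/m³ × 10 m/s² × 5850 m = 1.480×10^8 Pa = 148.0 MPa
Total = 51.54 + 148.0 = 199.55 MPa
Pore pressure P_p = 1000 kg/m³ × 10 m/s² × 7920 m = 7.920×10^7 Pa = 79.20 MPa
Effective stress σ' = σ_v − P_p = 199.5 − 79.20 = 120.35 MPa = 0.12035 GPa

0.120 GPa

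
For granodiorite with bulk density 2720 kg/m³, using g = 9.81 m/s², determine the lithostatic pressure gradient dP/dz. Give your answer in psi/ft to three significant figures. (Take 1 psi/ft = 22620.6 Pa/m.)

1.18 psi/ft

dP/dz = ρg = 2720 kg/m³ × 9.81 m/s² = 26683 Pa/m
= 26683 Pa/m × (1 psi/ft / 22621 Pa/m) = 1.1796 psi/ft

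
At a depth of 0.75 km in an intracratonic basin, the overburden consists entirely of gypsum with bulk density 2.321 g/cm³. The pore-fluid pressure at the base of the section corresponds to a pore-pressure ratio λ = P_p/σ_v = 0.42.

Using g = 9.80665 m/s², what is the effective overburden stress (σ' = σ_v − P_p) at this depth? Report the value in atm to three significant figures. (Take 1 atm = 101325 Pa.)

Overburden (lithostatic) stress σ_v:
gypsum: 2321 kg/m³ × 9.80665 m/s² × 750 m = 1.707×10^7 Pa = 17.07 MPa
Pore pressure P_p = λ·σ_v = 0.42 × 17.07 MPa = 7.170 MPa
Effective stress σ' = σ_v − P_p = 17.07 − 7.170 = 9.9011 MPa = 97.717 atm

97.7 atm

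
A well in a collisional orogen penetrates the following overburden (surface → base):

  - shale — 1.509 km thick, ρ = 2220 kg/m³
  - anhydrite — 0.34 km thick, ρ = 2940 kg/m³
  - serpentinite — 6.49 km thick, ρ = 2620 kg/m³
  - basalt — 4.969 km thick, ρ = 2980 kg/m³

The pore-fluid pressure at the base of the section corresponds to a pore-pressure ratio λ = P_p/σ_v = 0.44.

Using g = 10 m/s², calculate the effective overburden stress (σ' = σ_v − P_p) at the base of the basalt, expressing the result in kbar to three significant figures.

2.03 kbar

Overburden (lithostatic) stress σ_v:
shale: 2220 kg/m³ × 10 m/s² × 1509 m = 3.350×10^7 Pa = 33.50 MPa
anhydrite: 2940 kg/m³ × 10 m/s² × 340 m = 9.996×10^6 Pa = 9.996 MPa
serpentinite: 2620 kg/m³ × 10 m/s² × 6490 m = 1.700×10^8 Pa = 170.0 MPa
basalt: 2980 kg/m³ × 10 m/s² × 4969 m = 1.481×10^8 Pa = 148.1 MPa
Total = 33.50 + 9.996 + 170.0 + 148.1 = 361.61 MPa
Pore pressure P_p = λ·σ_v = 0.44 × 361.6 MPa = 159.1 MPa
Effective stress σ' = σ_v − P_p = 361.6 − 159.1 = 202.50 MPa = 2.0250 kbar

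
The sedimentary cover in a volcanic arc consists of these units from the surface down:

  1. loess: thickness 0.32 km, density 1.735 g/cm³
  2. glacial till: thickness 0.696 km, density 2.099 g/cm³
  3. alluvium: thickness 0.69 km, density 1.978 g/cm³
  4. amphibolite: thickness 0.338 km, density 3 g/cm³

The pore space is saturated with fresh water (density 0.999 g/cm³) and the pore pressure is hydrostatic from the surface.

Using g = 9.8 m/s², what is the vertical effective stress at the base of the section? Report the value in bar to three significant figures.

Overburden (lithostatic) stress σ_v:
loess: 1735 kg/m³ × 9.8 m/s² × 320 m = 5.441×10^6 Pa = 5.441 MPa
glacial till: 2099 kg/m³ × 9.8 m/s² × 696 m = 1.432×10^7 Pa = 14.32 MPa
alluvium: 1978 kg/m³ × 9.8 m/s² × 690 m = 1.338×10^7 Pa = 13.38 MPa
amphibolite: 3000 kg/m³ × 9.8 m/s² × 338 m = 9.937×10^6 Pa = 9.937 MPa
Total = 5.441 + 14.32 + 13.38 + 9.937 = 43.070 MPa
Pore pressure P_p = 999 kg/m³ × 9.8 m/s² × 2044 m = 2.001×10^7 Pa = 20.01 MPa
Effective stress σ' = σ_v − P_p = 43.07 − 20.01 = 23.059 MPa = 230.59 bar

231 bar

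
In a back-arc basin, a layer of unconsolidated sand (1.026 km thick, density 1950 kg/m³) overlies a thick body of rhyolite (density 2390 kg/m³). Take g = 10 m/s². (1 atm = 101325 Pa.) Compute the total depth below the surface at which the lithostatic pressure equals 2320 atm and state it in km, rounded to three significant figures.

10.0 km

Pressure at base of upper layers: 1950×10×1026 = 2.001×10^7 Pa = 197.5 atm
Remaining pressure to be supplied by rhyolite: 2.351×10^8 − 2.001×10^7 = 2.151×10^8 Pa
Additional depth in rhyolite = 2.151×10^8 Pa / (2390 kg/m³ × 10 m/s²) = 8998.6 m
Total depth = 1026 m + 8998.6 m = 10025 m
= 10.025 km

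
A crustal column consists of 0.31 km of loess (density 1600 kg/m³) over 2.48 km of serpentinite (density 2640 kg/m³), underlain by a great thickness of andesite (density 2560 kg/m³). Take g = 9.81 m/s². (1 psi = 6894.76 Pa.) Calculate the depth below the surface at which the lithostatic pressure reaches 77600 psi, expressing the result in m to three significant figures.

Pressure at base of upper layers: 1600×9.81×310 + 2640×9.81×2480 = 6.909×10^7 Pa = 10021 psi
Remaining pressure to be supplied by andesite: 5.350×10^8 − 6.909×10^7 = 4.659×10^8 Pa
Additional depth in andesite = 4.659×10^8 Pa / (2560 kg/m³ × 9.81 m/s²) = 18553 m
Total depth = 2790 m + 18553 m = 21343 m

21300 m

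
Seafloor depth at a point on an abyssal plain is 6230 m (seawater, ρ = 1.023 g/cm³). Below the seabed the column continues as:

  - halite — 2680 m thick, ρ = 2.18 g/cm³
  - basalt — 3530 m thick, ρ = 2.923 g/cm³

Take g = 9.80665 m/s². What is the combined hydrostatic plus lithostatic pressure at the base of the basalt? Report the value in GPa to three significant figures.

0.221 GPa

seawater: 1023 kg/m³ × 9.80665 m/s² × 6230 m = 6.250×10^7 Pa = 0.06250 GPa
halite: 2180 kg/m³ × 9.80665 m/s² × 2680 m = 5.729×10^7 Pa = 0.05729 GPa
basalt: 2923 kg/m³ × 9.80665 m/s² × 3530 m = 1.012×10^8 Pa = 0.1012 GPa
Total = 0.06250 + 0.05729 + 0.1012 = 0.22098 GPa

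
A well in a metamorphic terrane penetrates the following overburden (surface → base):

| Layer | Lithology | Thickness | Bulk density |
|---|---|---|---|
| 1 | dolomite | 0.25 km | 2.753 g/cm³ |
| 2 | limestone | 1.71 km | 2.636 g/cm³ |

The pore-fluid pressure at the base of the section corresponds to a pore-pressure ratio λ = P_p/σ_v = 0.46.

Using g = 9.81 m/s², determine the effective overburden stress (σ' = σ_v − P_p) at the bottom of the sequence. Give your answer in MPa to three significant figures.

Overburden (lithostatic) stress σ_v:
dolomite: 2753 kg/m³ × 9.81 m/s² × 250 m = 6.752×10^6 Pa = 6.752 MPa
limestone: 2636 kg/m³ × 9.81 m/s² × 1710 m = 4.422×10^7 Pa = 44.22 MPa
Total = 6.752 + 44.22 = 50.971 MPa
Pore pressure P_p = λ·σ_v = 0.46 × 50.97 MPa = 23.45 MPa
Effective stress σ' = σ_v − P_p = 50.97 − 23.45 = 27.524 MPa

27.5 MPa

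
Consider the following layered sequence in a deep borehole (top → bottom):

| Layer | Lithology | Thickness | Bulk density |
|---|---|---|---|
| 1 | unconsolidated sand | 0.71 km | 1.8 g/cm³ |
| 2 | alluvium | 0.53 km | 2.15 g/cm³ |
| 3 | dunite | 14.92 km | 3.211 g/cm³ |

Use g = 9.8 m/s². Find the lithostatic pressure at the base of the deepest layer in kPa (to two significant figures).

unconsolidated sand: 1800 kg/m³ × 9.8 m/s² × 710 m = 1.252×10^7 Pa = 12524 kPa
alluvium: 2150 kg/m³ × 9.8 m/s² × 530 m = 1.117×10^7 Pa = 11167 kPa
dunite: 3211 kg/m³ × 9.8 m/s² × 14920 m = 4.695×10^8 Pa = 4.695×10^5 kPa
Total = 12524 + 11167 + 4.695×10^5 = 4.9319×10^5 kPa

490000 kPa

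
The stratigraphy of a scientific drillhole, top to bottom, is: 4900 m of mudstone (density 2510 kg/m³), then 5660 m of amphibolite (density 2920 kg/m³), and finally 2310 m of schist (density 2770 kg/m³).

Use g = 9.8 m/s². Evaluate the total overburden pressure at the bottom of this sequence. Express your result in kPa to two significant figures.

mudstone: 2510 kg/m³ × 9.8 m/s² × 4900 m = 1.205×10^8 Pa = 1.205×10^5 kPa
amphibolite: 2920 kg/m³ × 9.8 m/s² × 5660 m = 1.620×10^8 Pa = 1.620×10^5 kPa
schist: 2770 kg/m³ × 9.8 m/s² × 2310 m = 6.271×10^7 Pa = 62707 kPa
Total = 1.205×10^5 + 1.620×10^5 + 62707 = 3.4520×10^5 kPa

350000 kPa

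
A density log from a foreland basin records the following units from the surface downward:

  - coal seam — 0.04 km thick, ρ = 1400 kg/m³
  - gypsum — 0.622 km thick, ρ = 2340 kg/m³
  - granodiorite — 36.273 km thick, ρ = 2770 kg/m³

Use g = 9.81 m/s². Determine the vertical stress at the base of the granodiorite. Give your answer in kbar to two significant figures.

10 kbar

coal seam: 1400 kg/m³ × 9.81 m/s² × 40 m = 5.494×10^5 Pa = 5.494×10^-3 kbar
gypsum: 2340 kg/m³ × 9.81 m/s² × 622 m = 1.428×10^7 Pa = 0.1428 kbar
granodiorite: 2770 kg/m³ × 9.81 m/s² × 36273 m = 9.857×10^8 Pa = 9.857 kbar
Total = 5.494×10^-3 + 0.1428 + 9.857 = 10.005 kbar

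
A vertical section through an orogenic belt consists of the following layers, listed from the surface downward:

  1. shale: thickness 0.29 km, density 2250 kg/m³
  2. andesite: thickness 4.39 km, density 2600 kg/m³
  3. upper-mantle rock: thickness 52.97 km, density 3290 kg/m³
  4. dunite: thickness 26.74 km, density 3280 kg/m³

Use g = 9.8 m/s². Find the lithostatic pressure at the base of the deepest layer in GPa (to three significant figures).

shale: 2250 kg/m³ × 9.8 m/s² × 290 m = 6.394×10^6 Pa = 6.394×10^-3 GPa
andesite: 2600 kg/m³ × 9.8 m/s² × 4390 m = 1.119×10^8 Pa = 0.1119 GPa
upper-mantle rock: 3290 kg/m³ × 9.8 m/s² × 52970 m = 1.708×10^9 Pa = 1.708 GPa
dunite: 3280 kg/m³ × 9.8 m/s² × 26740 m = 8.595×10^8 Pa = 0.8595 GPa
Total = 6.394×10^-3 + 0.1119 + 1.708 + 0.8595 = 2.6856 GPa

2.69 GPa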